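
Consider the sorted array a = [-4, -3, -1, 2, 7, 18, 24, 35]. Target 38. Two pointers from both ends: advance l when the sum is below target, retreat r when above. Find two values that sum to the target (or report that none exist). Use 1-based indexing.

no pair

[1,8] -4+35=31 <38 → l++
[2,8] -3+35=32 <38 → l++
[3,8] -1+35=34 <38 → l++
[4,8] 2+35=37 <38 → l++
[5,8] 7+35=42 >38 → r--
[5,7] 7+24=31 <38 → l++
[6,7] 18+24=42 >38 → r--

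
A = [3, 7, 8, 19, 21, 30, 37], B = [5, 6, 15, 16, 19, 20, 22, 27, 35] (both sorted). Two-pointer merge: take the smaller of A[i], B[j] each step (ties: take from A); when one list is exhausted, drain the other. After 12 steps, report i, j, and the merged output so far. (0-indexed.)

i=5, j=7, merged so far=[3, 5, 6, 7, 8, 15, 16, 19, 19, 20, 21, 22]

i=0 j=0: A[i]=3<=B[j]=5 take 3, i++
i=1 j=0: A[i]=7>B[j]=5 take 5, j++
i=1 j=1: A[i]=7>B[j]=6 take 6, j++
i=1 j=2: A[i]=7<=B[j]=15 take 7, i++
i=2 j=2: A[i]=8<=B[j]=15 take 8, i++
i=3 j=2: A[i]=19>B[j]=15 take 15, j++
i=3 j=3: A[i]=19>B[j]=16 take 16, j++
i=3 j=4: A[i]=19<=B[j]=19 take 19, i++
i=4 j=4: A[i]=21>B[j]=19 take 19, j++
i=4 j=5: A[i]=21>B[j]=20 take 20, j++
i=4 j=6: A[i]=21<=B[j]=22 take 21, i++
i=5 j=6: A[i]=30>B[j]=22 take 22, j++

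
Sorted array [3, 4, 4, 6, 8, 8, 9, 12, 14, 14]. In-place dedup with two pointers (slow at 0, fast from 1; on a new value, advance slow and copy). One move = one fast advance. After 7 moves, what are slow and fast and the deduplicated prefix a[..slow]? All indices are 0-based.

slow=5, fast=8, prefix=[3, 4, 6, 8, 9, 12]

(s=0,f=1) a[fast]=4≠a[slow]=3 write a[1]=4 → slow++,fast++
(s=1,f=2) a[fast]=4=a[slow] dup → fast++
(s=1,f=3) a[fast]=6≠a[slow]=4 write a[2]=6 → slow++,fast++
(s=2,f=4) a[fast]=8≠a[slow]=6 write a[3]=8 → slow++,fast++
(s=3,f=5) a[fast]=8=a[slow] dup → fast++
(s=3,f=6) a[fast]=9≠a[slow]=8 write a[4]=9 → slow++,fast++
(s=4,f=7) a[fast]=12≠a[slow]=9 write a[5]=12 → slow++,fast++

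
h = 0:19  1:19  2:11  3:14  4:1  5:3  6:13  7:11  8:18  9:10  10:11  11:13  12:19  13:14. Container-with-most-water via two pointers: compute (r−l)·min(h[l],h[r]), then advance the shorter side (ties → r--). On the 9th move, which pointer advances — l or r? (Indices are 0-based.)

r

l=0 r=13: min(19,14)*13=182 best=182 *, r--
l=0 r=12: min(19,19)*12=228 best=228 *, r--
l=0 r=11: min(19,13)*11=143 best=228, r--
l=0 r=10: min(19,11)*10=110 best=228, r--
l=0 r=9: min(19,10)*9=90 best=228, r--
l=0 r=8: min(19,18)*8=144 best=228, r--
l=0 r=7: min(19,11)*7=77 best=228, r--
l=0 r=6: min(19,13)*6=78 best=228, r--
l=0 r=5: min(19,3)*5=15 best=228, r--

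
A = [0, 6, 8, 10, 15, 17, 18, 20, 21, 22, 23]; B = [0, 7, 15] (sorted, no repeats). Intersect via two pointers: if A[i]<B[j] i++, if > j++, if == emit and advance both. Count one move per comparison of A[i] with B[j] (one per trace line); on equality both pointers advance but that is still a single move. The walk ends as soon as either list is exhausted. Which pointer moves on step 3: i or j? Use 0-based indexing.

j

i=0 j=0: 0==0 emit, i++,j++
i=1 j=1: 6<7, i++
i=2 j=1: 8>7, j++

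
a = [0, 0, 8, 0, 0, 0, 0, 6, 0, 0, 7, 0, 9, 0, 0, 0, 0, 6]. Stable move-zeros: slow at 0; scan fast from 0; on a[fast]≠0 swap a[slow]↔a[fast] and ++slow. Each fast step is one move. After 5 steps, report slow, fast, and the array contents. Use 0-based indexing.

(s=0,f=0) a[fast]=0 → fast++
(s=0,f=1) a[fast]=0 → fast++
(s=0,f=2) a[fast]=8≠0 swap→a[0]=8 → slow++,fast++
(s=1,f=3) a[fast]=0 → fast++
(s=1,f=4) a[fast]=0 → fast++

slow=1, fast=5, a=[8, 0, 0, 0, 0, 0, 0, 6, 0, 0, 7, 0, 9, 0, 0, 0, 0, 6]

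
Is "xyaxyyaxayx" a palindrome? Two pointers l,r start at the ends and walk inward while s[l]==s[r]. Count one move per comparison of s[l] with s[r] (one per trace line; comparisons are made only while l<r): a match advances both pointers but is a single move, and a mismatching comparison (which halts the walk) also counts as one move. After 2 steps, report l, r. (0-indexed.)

l=0 r=10: 'x'=='x', l++,r--
l=1 r=9: 'y'=='y', l++,r--

l=2, r=8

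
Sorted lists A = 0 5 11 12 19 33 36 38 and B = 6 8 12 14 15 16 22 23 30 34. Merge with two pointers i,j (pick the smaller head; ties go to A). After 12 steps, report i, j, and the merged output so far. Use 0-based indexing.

[i=0,j=0] A[i]=0<=B[j]=6 take 0 → i++
[i=1,j=0] A[i]=5<=B[j]=6 take 5 → i++
[i=2,j=0] A[i]=11>B[j]=6 take 6 → j++
[i=2,j=1] A[i]=11>B[j]=8 take 8 → j++
[i=2,j=2] A[i]=11<=B[j]=12 take 11 → i++
[i=3,j=2] A[i]=12<=B[j]=12 take 12 → i++
[i=4,j=2] A[i]=19>B[j]=12 take 12 → j++
[i=4,j=3] A[i]=19>B[j]=14 take 14 → j++
[i=4,j=4] A[i]=19>B[j]=15 take 15 → j++
[i=4,j=5] A[i]=19>B[j]=16 take 16 → j++
[i=4,j=6] A[i]=19<=B[j]=22 take 19 → i++
[i=5,j=6] A[i]=33>B[j]=22 take 22 → j++

i=5, j=7, merged so far=[0, 5, 6, 8, 11, 12, 12, 14, 15, 16, 19, 22]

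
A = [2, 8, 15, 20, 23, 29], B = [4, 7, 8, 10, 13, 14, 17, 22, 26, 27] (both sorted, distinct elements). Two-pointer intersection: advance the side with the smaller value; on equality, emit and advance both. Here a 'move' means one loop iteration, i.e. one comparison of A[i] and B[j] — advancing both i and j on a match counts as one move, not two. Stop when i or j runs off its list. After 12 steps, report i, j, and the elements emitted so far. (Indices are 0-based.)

i=5, j=8, emitted=[8]

i=0 j=0: 2<4, i++
i=1 j=0: 8>4, j++
i=1 j=1: 8>7, j++
i=1 j=2: 8==8 emit, i++,j++
i=2 j=3: 15>10, j++
i=2 j=4: 15>13, j++
i=2 j=5: 15>14, j++
i=2 j=6: 15<17, i++
i=3 j=6: 20>17, j++
i=3 j=7: 20<22, i++
i=4 j=7: 23>22, j++
i=4 j=8: 23<26, i++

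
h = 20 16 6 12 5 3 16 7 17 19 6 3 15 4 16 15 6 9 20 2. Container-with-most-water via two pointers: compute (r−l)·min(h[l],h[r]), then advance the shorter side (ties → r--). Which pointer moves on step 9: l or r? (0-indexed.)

[0,19] min(20,2)*19=38 best=38 * → r--
[0,18] min(20,20)*18=360 best=360 * → r--
[0,17] min(20,9)*17=153 best=360 → r--
[0,16] min(20,6)*16=96 best=360 → r--
[0,15] min(20,15)*15=225 best=360 → r--
[0,14] min(20,16)*14=224 best=360 → r--
[0,13] min(20,4)*13=52 best=360 → r--
[0,12] min(20,15)*12=180 best=360 → r--
[0,11] min(20,3)*11=33 best=360 → r--

r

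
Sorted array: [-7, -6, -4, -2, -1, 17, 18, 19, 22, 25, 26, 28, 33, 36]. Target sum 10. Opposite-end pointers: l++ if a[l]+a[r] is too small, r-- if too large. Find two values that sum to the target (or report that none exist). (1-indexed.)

(-7, 17)

[1,14] -7+36=29 >10 → r--
[1,13] -7+33=26 >10 → r--
[1,12] -7+28=21 >10 → r--
[1,11] -7+26=19 >10 → r--
[1,10] -7+25=18 >10 → r--
[1,9] -7+22=15 >10 → r--
[1,8] -7+19=12 >10 → r--
[1,7] -7+18=11 >10 → r--
[1,6] -7+17=10 → found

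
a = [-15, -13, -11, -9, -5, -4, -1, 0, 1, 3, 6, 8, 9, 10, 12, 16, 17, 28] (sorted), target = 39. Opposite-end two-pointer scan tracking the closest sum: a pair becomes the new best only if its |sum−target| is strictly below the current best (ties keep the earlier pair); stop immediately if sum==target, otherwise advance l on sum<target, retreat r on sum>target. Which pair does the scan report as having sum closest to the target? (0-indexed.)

pair (10, 28) with sum 38 (|Δ|=1)

[0,17] -15+28=13 d=26 * → l++
[1,17] -13+28=15 d=24 * → l++
[2,17] -11+28=17 d=22 * → l++
[3,17] -9+28=19 d=20 * → l++
[4,17] -5+28=23 d=16 * → l++
[5,17] -4+28=24 d=15 * → l++
[6,17] -1+28=27 d=12 * → l++
[7,17] 0+28=28 d=11 * → l++
[8,17] 1+28=29 d=10 * → l++
[9,17] 3+28=31 d=8 * → l++
[10,17] 6+28=34 d=5 * → l++
[11,17] 8+28=36 d=3 * → l++
[12,17] 9+28=37 d=2 * → l++
[13,17] 10+28=38 d=1 * → l++
[14,17] 12+28=40 d=1 → r--
[14,16] 12+17=29 d=10 → l++
[15,16] 16+17=33 d=6 → l++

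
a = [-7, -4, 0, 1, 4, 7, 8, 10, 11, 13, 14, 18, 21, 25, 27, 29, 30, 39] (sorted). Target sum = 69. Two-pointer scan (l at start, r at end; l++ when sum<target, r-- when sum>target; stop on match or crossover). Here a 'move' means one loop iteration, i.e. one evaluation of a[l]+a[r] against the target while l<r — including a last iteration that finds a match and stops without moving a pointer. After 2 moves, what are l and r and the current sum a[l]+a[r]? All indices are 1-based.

l=3, r=18, sum=39

[1,18] -7+39=32 <69 → l++
[2,18] -4+39=35 <69 → l++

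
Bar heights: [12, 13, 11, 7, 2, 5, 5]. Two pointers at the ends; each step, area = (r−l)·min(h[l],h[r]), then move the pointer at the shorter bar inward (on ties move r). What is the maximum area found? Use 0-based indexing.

l=0 r=6: min(12,5)*6=30 best=30 *, r--
l=0 r=5: min(12,5)*5=25 best=30, r--
l=0 r=4: min(12,2)*4=8 best=30, r--
l=0 r=3: min(12,7)*3=21 best=30, r--
l=0 r=2: min(12,11)*2=22 best=30, r--
l=0 r=1: min(12,13)*1=12 best=30, l++

max area = 30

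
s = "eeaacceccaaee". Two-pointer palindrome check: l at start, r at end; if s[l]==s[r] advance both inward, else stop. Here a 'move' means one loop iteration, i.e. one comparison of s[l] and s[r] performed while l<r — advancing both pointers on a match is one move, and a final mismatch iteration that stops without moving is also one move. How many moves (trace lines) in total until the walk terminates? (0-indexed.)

6 moves

[0,12] 'e'=='e' → l++,r--
[1,11] 'e'=='e' → l++,r--
[2,10] 'a'=='a' → l++,r--
[3,9] 'a'=='a' → l++,r--
[4,8] 'c'=='c' → l++,r--
[5,7] 'c'=='c' → l++,r--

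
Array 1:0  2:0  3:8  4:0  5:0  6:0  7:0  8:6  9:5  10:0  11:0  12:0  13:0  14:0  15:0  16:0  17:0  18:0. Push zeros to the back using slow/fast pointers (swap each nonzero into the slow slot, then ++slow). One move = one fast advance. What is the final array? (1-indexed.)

(s=1,f=1) a[fast]=0 → fast++
(s=1,f=2) a[fast]=0 → fast++
(s=1,f=3) a[fast]=8≠0 swap→a[1]=8 → slow++,fast++
(s=2,f=4) a[fast]=0 → fast++
(s=2,f=5) a[fast]=0 → fast++
(s=2,f=6) a[fast]=0 → fast++
(s=2,f=7) a[fast]=0 → fast++
(s=2,f=8) a[fast]=6≠0 swap→a[2]=6 → slow++,fast++
(s=3,f=9) a[fast]=5≠0 swap→a[3]=5 → slow++,fast++
(s=4,f=10) a[fast]=0 → fast++
(s=4,f=11) a[fast]=0 → fast++
(s=4,f=12) a[fast]=0 → fast++
(s=4,f=13) a[fast]=0 → fast++
(s=4,f=14) a[fast]=0 → fast++
(s=4,f=15) a[fast]=0 → fast++
(s=4,f=16) a[fast]=0 → fast++
(s=4,f=17) a[fast]=0 → fast++
(s=4,f=18) a[fast]=0 → fast++

[8, 6, 5, 0, 0, 0, 0, 0, 0, 0, 0, 0, 0, 0, 0, 0, 0, 0]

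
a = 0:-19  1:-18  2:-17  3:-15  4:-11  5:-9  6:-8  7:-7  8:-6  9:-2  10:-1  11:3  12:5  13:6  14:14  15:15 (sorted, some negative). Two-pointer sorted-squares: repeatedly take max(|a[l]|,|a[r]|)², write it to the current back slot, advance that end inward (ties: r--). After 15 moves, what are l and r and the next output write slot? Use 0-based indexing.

l=0 r=15: |-19|>|15| out[15]=361, l++
l=1 r=15: |-18|>|15| out[14]=324, l++
l=2 r=15: |-17|>|15| out[13]=289, l++
l=3 r=15: |-15|<=|15| out[12]=225, r--
l=3 r=14: |-15|>|14| out[11]=225, l++
l=4 r=14: |-11|<=|14| out[10]=196, r--
l=4 r=13: |-11|>|6| out[9]=121, l++
l=5 r=13: |-9|>|6| out[8]=81, l++
l=6 r=13: |-8|>|6| out[7]=64, l++
l=7 r=13: |-7|>|6| out[6]=49, l++
l=8 r=13: |-6|<=|6| out[5]=36, r--
l=8 r=12: |-6|>|5| out[4]=36, l++
l=9 r=12: |-2|<=|5| out[3]=25, r--
l=9 r=11: |-2|<=|3| out[2]=9, r--
l=9 r=10: |-2|>|-1| out[1]=4, l++

l=10, r=10, next write slot=0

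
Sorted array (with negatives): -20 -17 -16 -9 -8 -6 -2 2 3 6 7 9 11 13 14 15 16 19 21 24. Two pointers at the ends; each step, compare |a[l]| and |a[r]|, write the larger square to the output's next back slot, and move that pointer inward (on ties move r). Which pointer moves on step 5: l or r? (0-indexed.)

l=0 r=19: |-20|<=|24| out[19]=576, r--
l=0 r=18: |-20|<=|21| out[18]=441, r--
l=0 r=17: |-20|>|19| out[17]=400, l++
l=1 r=17: |-17|<=|19| out[16]=361, r--
l=1 r=16: |-17|>|16| out[15]=289, l++

l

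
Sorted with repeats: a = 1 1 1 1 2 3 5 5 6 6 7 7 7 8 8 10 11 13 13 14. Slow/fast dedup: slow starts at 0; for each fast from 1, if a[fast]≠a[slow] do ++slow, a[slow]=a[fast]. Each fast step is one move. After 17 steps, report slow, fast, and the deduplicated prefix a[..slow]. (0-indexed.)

(s=0,f=1) a[fast]=1=a[slow] dup → fast++
(s=0,f=2) a[fast]=1=a[slow] dup → fast++
(s=0,f=3) a[fast]=1=a[slow] dup → fast++
(s=0,f=4) a[fast]=2≠a[slow]=1 write a[1]=2 → slow++,fast++
(s=1,f=5) a[fast]=3≠a[slow]=2 write a[2]=3 → slow++,fast++
(s=2,f=6) a[fast]=5≠a[slow]=3 write a[3]=5 → slow++,fast++
(s=3,f=7) a[fast]=5=a[slow] dup → fast++
(s=3,f=8) a[fast]=6≠a[slow]=5 write a[4]=6 → slow++,fast++
(s=4,f=9) a[fast]=6=a[slow] dup → fast++
(s=4,f=10) a[fast]=7≠a[slow]=6 write a[5]=7 → slow++,fast++
(s=5,f=11) a[fast]=7=a[slow] dup → fast++
(s=5,f=12) a[fast]=7=a[slow] dup → fast++
(s=5,f=13) a[fast]=8≠a[slow]=7 write a[6]=8 → slow++,fast++
(s=6,f=14) a[fast]=8=a[slow] dup → fast++
(s=6,f=15) a[fast]=10≠a[slow]=8 write a[7]=10 → slow++,fast++
(s=7,f=16) a[fast]=11≠a[slow]=10 write a[8]=11 → slow++,fast++
(s=8,f=17) a[fast]=13≠a[slow]=11 write a[9]=13 → slow++,fast++

slow=9, fast=18, prefix=[1, 2, 3, 5, 6, 7, 8, 10, 11, 13]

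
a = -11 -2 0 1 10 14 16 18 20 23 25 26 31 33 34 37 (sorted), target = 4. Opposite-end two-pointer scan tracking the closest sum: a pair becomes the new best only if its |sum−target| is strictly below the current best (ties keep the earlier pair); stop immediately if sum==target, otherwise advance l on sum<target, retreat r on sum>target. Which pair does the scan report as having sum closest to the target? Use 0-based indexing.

pair (-11, 16) with sum 5 (|Δ|=1)

[0,15] -11+37=26 d=22 * → r--
[0,14] -11+34=23 d=19 * → r--
[0,13] -11+33=22 d=18 * → r--
[0,12] -11+31=20 d=16 * → r--
[0,11] -11+26=15 d=11 * → r--
[0,10] -11+25=14 d=10 * → r--
[0,9] -11+23=12 d=8 * → r--
[0,8] -11+20=9 d=5 * → r--
[0,7] -11+18=7 d=3 * → r--
[0,6] -11+16=5 d=1 * → r--
[0,5] -11+14=3 d=1 → l++
[1,5] -2+14=12 d=8 → r--
[1,4] -2+10=8 d=4 → r--
[1,3] -2+1=-1 d=5 → l++
[2,3] 0+1=1 d=3 → l++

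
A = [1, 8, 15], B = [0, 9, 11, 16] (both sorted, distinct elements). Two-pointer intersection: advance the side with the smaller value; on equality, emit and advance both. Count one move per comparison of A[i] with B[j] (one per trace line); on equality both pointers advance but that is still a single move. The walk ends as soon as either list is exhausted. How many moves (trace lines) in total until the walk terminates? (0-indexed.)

i=0 j=0: 1>0, j++
i=0 j=1: 1<9, i++
i=1 j=1: 8<9, i++
i=2 j=1: 15>9, j++
i=2 j=2: 15>11, j++
i=2 j=3: 15<16, i++

6 moves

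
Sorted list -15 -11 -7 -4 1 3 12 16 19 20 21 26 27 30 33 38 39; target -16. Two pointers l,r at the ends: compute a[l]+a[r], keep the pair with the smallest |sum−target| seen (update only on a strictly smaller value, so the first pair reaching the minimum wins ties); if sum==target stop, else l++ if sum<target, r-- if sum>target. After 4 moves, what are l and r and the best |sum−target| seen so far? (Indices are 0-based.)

l=0 r=16: -15+39=24 d=40 *, r--
l=0 r=15: -15+38=23 d=39 *, r--
l=0 r=14: -15+33=18 d=34 *, r--
l=0 r=13: -15+30=15 d=31 *, r--

l=0, r=12, best |Δ|=31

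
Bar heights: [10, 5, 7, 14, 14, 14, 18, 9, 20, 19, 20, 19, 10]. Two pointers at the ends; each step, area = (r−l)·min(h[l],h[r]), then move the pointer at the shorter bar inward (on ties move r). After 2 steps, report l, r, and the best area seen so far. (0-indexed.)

[0,12] min(10,10)*12=120 best=120 * → r--
[0,11] min(10,19)*11=110 best=120 → l++

l=1, r=11, best area=120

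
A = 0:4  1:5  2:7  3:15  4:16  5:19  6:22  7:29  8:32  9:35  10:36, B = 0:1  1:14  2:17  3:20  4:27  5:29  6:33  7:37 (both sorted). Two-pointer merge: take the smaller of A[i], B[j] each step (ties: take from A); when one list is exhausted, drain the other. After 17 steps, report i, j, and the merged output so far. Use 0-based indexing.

i=10, j=7, merged so far=[1, 4, 5, 7, 14, 15, 16, 17, 19, 20, 22, 27, 29, 29, 32, 33, 35]

[i=0,j=0] A[i]=4>B[j]=1 take 1 → j++
[i=0,j=1] A[i]=4<=B[j]=14 take 4 → i++
[i=1,j=1] A[i]=5<=B[j]=14 take 5 → i++
[i=2,j=1] A[i]=7<=B[j]=14 take 7 → i++
[i=3,j=1] A[i]=15>B[j]=14 take 14 → j++
[i=3,j=2] A[i]=15<=B[j]=17 take 15 → i++
[i=4,j=2] A[i]=16<=B[j]=17 take 16 → i++
[i=5,j=2] A[i]=19>B[j]=17 take 17 → j++
[i=5,j=3] A[i]=19<=B[j]=20 take 19 → i++
[i=6,j=3] A[i]=22>B[j]=20 take 20 → j++
[i=6,j=4] A[i]=22<=B[j]=27 take 22 → i++
[i=7,j=4] A[i]=29>B[j]=27 take 27 → j++
[i=7,j=5] A[i]=29<=B[j]=29 take 29 → i++
[i=8,j=5] A[i]=32>B[j]=29 take 29 → j++
[i=8,j=6] A[i]=32<=B[j]=33 take 32 → i++
[i=9,j=6] A[i]=35>B[j]=33 take 33 → j++
[i=9,j=7] A[i]=35<=B[j]=37 take 35 → i++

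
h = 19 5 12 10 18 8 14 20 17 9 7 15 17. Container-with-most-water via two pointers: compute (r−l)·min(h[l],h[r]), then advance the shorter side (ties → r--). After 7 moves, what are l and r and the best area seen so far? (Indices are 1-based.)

l=3, r=8, best area=204

l=1 r=13: min(19,17)*12=204 best=204 *, r--
l=1 r=12: min(19,15)*11=165 best=204, r--
l=1 r=11: min(19,7)*10=70 best=204, r--
l=1 r=10: min(19,9)*9=81 best=204, r--
l=1 r=9: min(19,17)*8=136 best=204, r--
l=1 r=8: min(19,20)*7=133 best=204, l++
l=2 r=8: min(5,20)*6=30 best=204, l++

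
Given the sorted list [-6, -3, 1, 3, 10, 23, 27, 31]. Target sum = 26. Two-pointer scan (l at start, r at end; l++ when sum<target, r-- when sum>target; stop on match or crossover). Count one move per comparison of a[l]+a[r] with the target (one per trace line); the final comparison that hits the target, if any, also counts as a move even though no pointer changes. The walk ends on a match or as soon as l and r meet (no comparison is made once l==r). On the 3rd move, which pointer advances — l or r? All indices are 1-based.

l

l=1 r=8: -6+31=25 <26, l++
l=2 r=8: -3+31=28 >26, r--
l=2 r=7: -3+27=24 <26, l++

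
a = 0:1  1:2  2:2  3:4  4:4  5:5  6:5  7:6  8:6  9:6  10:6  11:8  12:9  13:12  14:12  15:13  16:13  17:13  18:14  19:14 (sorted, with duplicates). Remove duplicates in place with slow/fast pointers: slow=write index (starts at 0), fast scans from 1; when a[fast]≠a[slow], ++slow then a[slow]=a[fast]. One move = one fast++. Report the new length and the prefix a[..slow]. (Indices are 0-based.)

length 10; prefix = [1, 2, 4, 5, 6, 8, 9, 12, 13, 14]

slow=0 fast=1: a[fast]=2≠a[slow]=1 write a[1]=2, slow++,fast++
slow=1 fast=2: a[fast]=2=a[slow] dup, fast++
slow=1 fast=3: a[fast]=4≠a[slow]=2 write a[2]=4, slow++,fast++
slow=2 fast=4: a[fast]=4=a[slow] dup, fast++
slow=2 fast=5: a[fast]=5≠a[slow]=4 write a[3]=5, slow++,fast++
slow=3 fast=6: a[fast]=5=a[slow] dup, fast++
slow=3 fast=7: a[fast]=6≠a[slow]=5 write a[4]=6, slow++,fast++
slow=4 fast=8: a[fast]=6=a[slow] dup, fast++
slow=4 fast=9: a[fast]=6=a[slow] dup, fast++
slow=4 fast=10: a[fast]=6=a[slow] dup, fast++
slow=4 fast=11: a[fast]=8≠a[slow]=6 write a[5]=8, slow++,fast++
slow=5 fast=12: a[fast]=9≠a[slow]=8 write a[6]=9, slow++,fast++
slow=6 fast=13: a[fast]=12≠a[slow]=9 write a[7]=12, slow++,fast++
slow=7 fast=14: a[fast]=12=a[slow] dup, fast++
slow=7 fast=15: a[fast]=13≠a[slow]=12 write a[8]=13, slow++,fast++
slow=8 fast=16: a[fast]=13=a[slow] dup, fast++
slow=8 fast=17: a[fast]=13=a[slow] dup, fast++
slow=8 fast=18: a[fast]=14≠a[slow]=13 write a[9]=14, slow++,fast++
slow=9 fast=19: a[fast]=14=a[slow] dup, fast++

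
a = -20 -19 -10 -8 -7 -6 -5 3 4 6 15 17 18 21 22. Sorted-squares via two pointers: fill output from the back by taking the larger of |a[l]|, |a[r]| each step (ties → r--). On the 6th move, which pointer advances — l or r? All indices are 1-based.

l=1 r=15: |-20|<=|22| out[15]=484, r--
l=1 r=14: |-20|<=|21| out[14]=441, r--
l=1 r=13: |-20|>|18| out[13]=400, l++
l=2 r=13: |-19|>|18| out[12]=361, l++
l=3 r=13: |-10|<=|18| out[11]=324, r--
l=3 r=12: |-10|<=|17| out[10]=289, r--

r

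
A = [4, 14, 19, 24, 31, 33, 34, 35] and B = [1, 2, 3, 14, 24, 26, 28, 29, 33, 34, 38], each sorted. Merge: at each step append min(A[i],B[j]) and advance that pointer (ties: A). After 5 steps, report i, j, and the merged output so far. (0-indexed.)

[i=0,j=0] A[i]=4>B[j]=1 take 1 → j++
[i=0,j=1] A[i]=4>B[j]=2 take 2 → j++
[i=0,j=2] A[i]=4>B[j]=3 take 3 → j++
[i=0,j=3] A[i]=4<=B[j]=14 take 4 → i++
[i=1,j=3] A[i]=14<=B[j]=14 take 14 → i++

i=2, j=3, merged so far=[1, 2, 3, 4, 14]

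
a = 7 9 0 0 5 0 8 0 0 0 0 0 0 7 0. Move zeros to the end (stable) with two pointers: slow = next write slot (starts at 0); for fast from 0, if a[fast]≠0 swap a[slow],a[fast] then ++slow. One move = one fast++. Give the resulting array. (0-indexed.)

slow=0 fast=0: a[fast]=7≠0 swap→a[0]=7, slow++,fast++
slow=1 fast=1: a[fast]=9≠0 swap→a[1]=9, slow++,fast++
slow=2 fast=2: a[fast]=0, fast++
slow=2 fast=3: a[fast]=0, fast++
slow=2 fast=4: a[fast]=5≠0 swap→a[2]=5, slow++,fast++
slow=3 fast=5: a[fast]=0, fast++
slow=3 fast=6: a[fast]=8≠0 swap→a[3]=8, slow++,fast++
slow=4 fast=7: a[fast]=0, fast++
slow=4 fast=8: a[fast]=0, fast++
slow=4 fast=9: a[fast]=0, fast++
slow=4 fast=10: a[fast]=0, fast++
slow=4 fast=11: a[fast]=0, fast++
slow=4 fast=12: a[fast]=0, fast++
slow=4 fast=13: a[fast]=7≠0 swap→a[4]=7, slow++,fast++
slow=5 fast=14: a[fast]=0, fast++

[7, 9, 5, 8, 7, 0, 0, 0, 0, 0, 0, 0, 0, 0, 0]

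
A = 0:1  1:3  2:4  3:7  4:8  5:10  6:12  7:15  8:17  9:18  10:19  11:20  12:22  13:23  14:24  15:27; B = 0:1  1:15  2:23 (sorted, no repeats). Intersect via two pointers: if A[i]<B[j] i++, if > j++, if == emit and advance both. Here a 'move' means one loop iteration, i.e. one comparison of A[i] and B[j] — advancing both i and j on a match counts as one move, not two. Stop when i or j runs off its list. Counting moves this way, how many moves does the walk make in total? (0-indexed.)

14 moves

[i=0,j=0] 1==1 emit → i++,j++
[i=1,j=1] 3<15 → i++
[i=2,j=1] 4<15 → i++
[i=3,j=1] 7<15 → i++
[i=4,j=1] 8<15 → i++
[i=5,j=1] 10<15 → i++
[i=6,j=1] 12<15 → i++
[i=7,j=1] 15==15 emit → i++,j++
[i=8,j=2] 17<23 → i++
[i=9,j=2] 18<23 → i++
[i=10,j=2] 19<23 → i++
[i=11,j=2] 20<23 → i++
[i=12,j=2] 22<23 → i++
[i=13,j=2] 23==23 emit → i++,j++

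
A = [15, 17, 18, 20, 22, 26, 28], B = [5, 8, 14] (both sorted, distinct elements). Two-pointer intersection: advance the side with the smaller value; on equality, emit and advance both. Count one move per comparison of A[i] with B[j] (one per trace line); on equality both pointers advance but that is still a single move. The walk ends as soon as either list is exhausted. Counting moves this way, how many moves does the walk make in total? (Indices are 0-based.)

3 moves

[i=0,j=0] 15>5 → j++
[i=0,j=1] 15>8 → j++
[i=0,j=2] 15>14 → j++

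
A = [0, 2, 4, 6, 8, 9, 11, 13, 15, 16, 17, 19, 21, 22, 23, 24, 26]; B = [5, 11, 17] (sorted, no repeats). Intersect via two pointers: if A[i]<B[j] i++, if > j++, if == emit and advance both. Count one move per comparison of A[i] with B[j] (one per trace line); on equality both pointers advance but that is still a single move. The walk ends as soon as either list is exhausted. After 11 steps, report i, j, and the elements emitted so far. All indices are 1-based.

[i=1,j=1] 0<5 → i++
[i=2,j=1] 2<5 → i++
[i=3,j=1] 4<5 → i++
[i=4,j=1] 6>5 → j++
[i=4,j=2] 6<11 → i++
[i=5,j=2] 8<11 → i++
[i=6,j=2] 9<11 → i++
[i=7,j=2] 11==11 emit → i++,j++
[i=8,j=3] 13<17 → i++
[i=9,j=3] 15<17 → i++
[i=10,j=3] 16<17 → i++

i=11, j=3, emitted=[11]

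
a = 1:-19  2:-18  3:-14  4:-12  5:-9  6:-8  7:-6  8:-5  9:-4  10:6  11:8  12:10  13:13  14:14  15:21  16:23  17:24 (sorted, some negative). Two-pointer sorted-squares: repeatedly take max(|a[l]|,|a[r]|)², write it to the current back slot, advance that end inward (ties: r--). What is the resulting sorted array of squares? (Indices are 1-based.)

[16, 25, 36, 36, 64, 64, 81, 100, 144, 169, 196, 196, 324, 361, 441, 529, 576]

l=1 r=17: |-19|<=|24| out[17]=576, r--
l=1 r=16: |-19|<=|23| out[16]=529, r--
l=1 r=15: |-19|<=|21| out[15]=441, r--
l=1 r=14: |-19|>|14| out[14]=361, l++
l=2 r=14: |-18|>|14| out[13]=324, l++
l=3 r=14: |-14|<=|14| out[12]=196, r--
l=3 r=13: |-14|>|13| out[11]=196, l++
l=4 r=13: |-12|<=|13| out[10]=169, r--
l=4 r=12: |-12|>|10| out[9]=144, l++
l=5 r=12: |-9|<=|10| out[8]=100, r--
l=5 r=11: |-9|>|8| out[7]=81, l++
l=6 r=11: |-8|<=|8| out[6]=64, r--
l=6 r=10: |-8|>|6| out[5]=64, l++
l=7 r=10: |-6|<=|6| out[4]=36, r--
l=7 r=9: |-6|>|-4| out[3]=36, l++
l=8 r=9: |-5|>|-4| out[2]=25, l++
l=9 r=9: |-4|<=|-4| out[1]=16, r--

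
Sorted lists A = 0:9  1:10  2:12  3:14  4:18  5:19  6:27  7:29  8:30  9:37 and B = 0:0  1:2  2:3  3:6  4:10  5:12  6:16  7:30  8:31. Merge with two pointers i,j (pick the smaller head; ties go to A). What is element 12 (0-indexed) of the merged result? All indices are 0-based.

[i=0,j=0] A[i]=9>B[j]=0 take 0 → j++
[i=0,j=1] A[i]=9>B[j]=2 take 2 → j++
[i=0,j=2] A[i]=9>B[j]=3 take 3 → j++
[i=0,j=3] A[i]=9>B[j]=6 take 6 → j++
[i=0,j=4] A[i]=9<=B[j]=10 take 9 → i++
[i=1,j=4] A[i]=10<=B[j]=10 take 10 → i++
[i=2,j=4] A[i]=12>B[j]=10 take 10 → j++
[i=2,j=5] A[i]=12<=B[j]=12 take 12 → i++
[i=3,j=5] A[i]=14>B[j]=12 take 12 → j++
[i=3,j=6] A[i]=14<=B[j]=16 take 14 → i++
[i=4,j=6] A[i]=18>B[j]=16 take 16 → j++
[i=4,j=7] A[i]=18<=B[j]=30 take 18 → i++
[i=5,j=7] A[i]=19<=B[j]=30 take 19 → i++
[i=6,j=7] A[i]=27<=B[j]=30 take 27 → i++
[i=7,j=7] A[i]=29<=B[j]=30 take 29 → i++
[i=8,j=7] A[i]=30<=B[j]=30 take 30 → i++
[i=9,j=7] A[i]=37>B[j]=30 take 30 → j++
[i=9,j=8] A[i]=37>B[j]=31 take 31 → j++
[i=9,j=9] B done, take A[i]=37 → i++

merged[12] = 19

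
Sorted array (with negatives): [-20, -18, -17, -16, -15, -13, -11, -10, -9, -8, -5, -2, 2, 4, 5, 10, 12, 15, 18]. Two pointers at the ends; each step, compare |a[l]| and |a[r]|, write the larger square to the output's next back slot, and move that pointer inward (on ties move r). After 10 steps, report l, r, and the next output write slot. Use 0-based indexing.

l=0 r=18: |-20|>|18| out[18]=400, l++
l=1 r=18: |-18|<=|18| out[17]=324, r--
l=1 r=17: |-18|>|15| out[16]=324, l++
l=2 r=17: |-17|>|15| out[15]=289, l++
l=3 r=17: |-16|>|15| out[14]=256, l++
l=4 r=17: |-15|<=|15| out[13]=225, r--
l=4 r=16: |-15|>|12| out[12]=225, l++
l=5 r=16: |-13|>|12| out[11]=169, l++
l=6 r=16: |-11|<=|12| out[10]=144, r--
l=6 r=15: |-11|>|10| out[9]=121, l++

l=7, r=15, next write slot=8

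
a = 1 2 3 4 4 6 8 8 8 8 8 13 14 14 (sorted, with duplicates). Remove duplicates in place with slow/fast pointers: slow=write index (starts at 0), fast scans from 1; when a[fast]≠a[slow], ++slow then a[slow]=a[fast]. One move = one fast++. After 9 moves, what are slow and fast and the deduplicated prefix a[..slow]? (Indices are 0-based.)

(s=0,f=1) a[fast]=2≠a[slow]=1 write a[1]=2 → slow++,fast++
(s=1,f=2) a[fast]=3≠a[slow]=2 write a[2]=3 → slow++,fast++
(s=2,f=3) a[fast]=4≠a[slow]=3 write a[3]=4 → slow++,fast++
(s=3,f=4) a[fast]=4=a[slow] dup → fast++
(s=3,f=5) a[fast]=6≠a[slow]=4 write a[4]=6 → slow++,fast++
(s=4,f=6) a[fast]=8≠a[slow]=6 write a[5]=8 → slow++,fast++
(s=5,f=7) a[fast]=8=a[slow] dup → fast++
(s=5,f=8) a[fast]=8=a[slow] dup → fast++
(s=5,f=9) a[fast]=8=a[slow] dup → fast++

slow=5, fast=10, prefix=[1, 2, 3, 4, 6, 8]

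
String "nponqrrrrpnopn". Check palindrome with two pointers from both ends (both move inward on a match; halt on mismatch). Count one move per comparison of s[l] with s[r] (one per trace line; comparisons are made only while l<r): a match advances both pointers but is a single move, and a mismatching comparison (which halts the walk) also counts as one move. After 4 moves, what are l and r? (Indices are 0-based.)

l=4, r=9

l=0 r=13: 'n'=='n', l++,r--
l=1 r=12: 'p'=='p', l++,r--
l=2 r=11: 'o'=='o', l++,r--
l=3 r=10: 'n'=='n', l++,r--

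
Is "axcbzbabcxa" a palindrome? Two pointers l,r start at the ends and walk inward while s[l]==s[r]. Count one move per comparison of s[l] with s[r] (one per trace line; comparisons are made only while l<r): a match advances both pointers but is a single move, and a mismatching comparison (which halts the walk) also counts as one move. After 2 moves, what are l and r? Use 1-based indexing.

[1,11] 'a'=='a' → l++,r--
[2,10] 'x'=='x' → l++,r--

l=3, r=9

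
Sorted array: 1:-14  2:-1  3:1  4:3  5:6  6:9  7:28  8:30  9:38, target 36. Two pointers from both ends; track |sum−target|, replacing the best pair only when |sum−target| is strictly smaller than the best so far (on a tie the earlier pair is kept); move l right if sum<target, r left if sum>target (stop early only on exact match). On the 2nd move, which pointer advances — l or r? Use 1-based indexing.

[1,9] -14+38=24 d=12 * → l++
[2,9] -1+38=37 d=1 * → r--

r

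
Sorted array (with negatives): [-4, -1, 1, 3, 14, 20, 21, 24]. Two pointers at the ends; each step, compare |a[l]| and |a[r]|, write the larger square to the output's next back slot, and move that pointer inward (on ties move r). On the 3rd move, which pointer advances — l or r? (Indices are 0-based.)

[0,7] |-4|<=|24| out[7]=576 → r--
[0,6] |-4|<=|21| out[6]=441 → r--
[0,5] |-4|<=|20| out[5]=400 → r--

r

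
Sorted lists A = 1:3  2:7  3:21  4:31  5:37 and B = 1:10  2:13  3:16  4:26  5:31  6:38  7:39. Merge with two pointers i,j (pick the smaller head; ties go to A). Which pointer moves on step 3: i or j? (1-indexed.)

i=1 j=1: A[i]=3<=B[j]=10 take 3, i++
i=2 j=1: A[i]=7<=B[j]=10 take 7, i++
i=3 j=1: A[i]=21>B[j]=10 take 10, j++

j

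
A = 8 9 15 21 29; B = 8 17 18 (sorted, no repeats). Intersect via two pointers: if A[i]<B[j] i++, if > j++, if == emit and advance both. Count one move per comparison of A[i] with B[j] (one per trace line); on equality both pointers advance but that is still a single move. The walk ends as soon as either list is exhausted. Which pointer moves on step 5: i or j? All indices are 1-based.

j

[i=1,j=1] 8==8 emit → i++,j++
[i=2,j=2] 9<17 → i++
[i=3,j=2] 15<17 → i++
[i=4,j=2] 21>17 → j++
[i=4,j=3] 21>18 → j++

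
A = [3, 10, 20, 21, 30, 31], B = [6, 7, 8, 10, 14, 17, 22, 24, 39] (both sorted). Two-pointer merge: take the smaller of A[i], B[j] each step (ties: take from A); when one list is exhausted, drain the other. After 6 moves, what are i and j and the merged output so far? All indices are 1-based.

i=3, j=5, merged so far=[3, 6, 7, 8, 10, 10]

i=1 j=1: A[i]=3<=B[j]=6 take 3, i++
i=2 j=1: A[i]=10>B[j]=6 take 6, j++
i=2 j=2: A[i]=10>B[j]=7 take 7, j++
i=2 j=3: A[i]=10>B[j]=8 take 8, j++
i=2 j=4: A[i]=10<=B[j]=10 take 10, i++
i=3 j=4: A[i]=20>B[j]=10 take 10, j++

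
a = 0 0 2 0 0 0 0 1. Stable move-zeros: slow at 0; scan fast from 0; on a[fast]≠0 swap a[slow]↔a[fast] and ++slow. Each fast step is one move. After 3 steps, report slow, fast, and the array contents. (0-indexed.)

slow=1, fast=3, a=[2, 0, 0, 0, 0, 0, 0, 1]

slow=0 fast=0: a[fast]=0, fast++
slow=0 fast=1: a[fast]=0, fast++
slow=0 fast=2: a[fast]=2≠0 swap→a[0]=2, slow++,fast++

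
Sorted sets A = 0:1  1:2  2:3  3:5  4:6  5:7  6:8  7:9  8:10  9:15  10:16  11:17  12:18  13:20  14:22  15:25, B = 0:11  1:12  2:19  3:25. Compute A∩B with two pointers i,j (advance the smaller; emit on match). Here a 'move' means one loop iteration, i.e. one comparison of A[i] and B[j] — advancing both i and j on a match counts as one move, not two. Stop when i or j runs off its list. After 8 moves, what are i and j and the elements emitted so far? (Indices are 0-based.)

i=8, j=0, emitted=[]

[i=0,j=0] 1<11 → i++
[i=1,j=0] 2<11 → i++
[i=2,j=0] 3<11 → i++
[i=3,j=0] 5<11 → i++
[i=4,j=0] 6<11 → i++
[i=5,j=0] 7<11 → i++
[i=6,j=0] 8<11 → i++
[i=7,j=0] 9<11 → i++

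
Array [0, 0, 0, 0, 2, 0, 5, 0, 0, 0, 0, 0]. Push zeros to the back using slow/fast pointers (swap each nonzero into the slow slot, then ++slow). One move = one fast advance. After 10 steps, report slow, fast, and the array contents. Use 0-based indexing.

slow=2, fast=10, a=[2, 5, 0, 0, 0, 0, 0, 0, 0, 0, 0, 0]

(s=0,f=0) a[fast]=0 → fast++
(s=0,f=1) a[fast]=0 → fast++
(s=0,f=2) a[fast]=0 → fast++
(s=0,f=3) a[fast]=0 → fast++
(s=0,f=4) a[fast]=2≠0 swap→a[0]=2 → slow++,fast++
(s=1,f=5) a[fast]=0 → fast++
(s=1,f=6) a[fast]=5≠0 swap→a[1]=5 → slow++,fast++
(s=2,f=7) a[fast]=0 → fast++
(s=2,f=8) a[fast]=0 → fast++
(s=2,f=9) a[fast]=0 → fast++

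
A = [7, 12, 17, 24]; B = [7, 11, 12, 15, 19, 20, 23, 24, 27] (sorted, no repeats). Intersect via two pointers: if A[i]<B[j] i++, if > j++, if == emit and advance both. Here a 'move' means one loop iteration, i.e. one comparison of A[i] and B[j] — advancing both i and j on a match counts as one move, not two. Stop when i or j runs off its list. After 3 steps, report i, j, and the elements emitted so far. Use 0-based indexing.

i=2, j=3, emitted=[7, 12]

i=0 j=0: 7==7 emit, i++,j++
i=1 j=1: 12>11, j++
i=1 j=2: 12==12 emit, i++,j++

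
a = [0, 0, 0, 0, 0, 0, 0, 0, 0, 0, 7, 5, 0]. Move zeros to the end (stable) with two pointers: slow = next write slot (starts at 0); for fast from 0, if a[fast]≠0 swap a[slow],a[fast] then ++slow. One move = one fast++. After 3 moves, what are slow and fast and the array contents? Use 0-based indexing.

(s=0,f=0) a[fast]=0 → fast++
(s=0,f=1) a[fast]=0 → fast++
(s=0,f=2) a[fast]=0 → fast++

slow=0, fast=3, a=[0, 0, 0, 0, 0, 0, 0, 0, 0, 0, 7, 5, 0]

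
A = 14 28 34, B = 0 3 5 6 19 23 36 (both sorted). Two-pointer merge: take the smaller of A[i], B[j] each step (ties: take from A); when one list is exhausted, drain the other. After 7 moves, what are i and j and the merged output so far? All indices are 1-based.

i=2, j=7, merged so far=[0, 3, 5, 6, 14, 19, 23]

[i=1,j=1] A[i]=14>B[j]=0 take 0 → j++
[i=1,j=2] A[i]=14>B[j]=3 take 3 → j++
[i=1,j=3] A[i]=14>B[j]=5 take 5 → j++
[i=1,j=4] A[i]=14>B[j]=6 take 6 → j++
[i=1,j=5] A[i]=14<=B[j]=19 take 14 → i++
[i=2,j=5] A[i]=28>B[j]=19 take 19 → j++
[i=2,j=6] A[i]=28>B[j]=23 take 23 → j++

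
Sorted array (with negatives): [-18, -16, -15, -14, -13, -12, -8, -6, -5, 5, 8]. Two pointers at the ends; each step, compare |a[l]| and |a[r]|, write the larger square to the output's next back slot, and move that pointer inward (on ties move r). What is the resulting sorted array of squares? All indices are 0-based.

[25, 25, 36, 64, 64, 144, 169, 196, 225, 256, 324]

[0,10] |-18|>|8| out[10]=324 → l++
[1,10] |-16|>|8| out[9]=256 → l++
[2,10] |-15|>|8| out[8]=225 → l++
[3,10] |-14|>|8| out[7]=196 → l++
[4,10] |-13|>|8| out[6]=169 → l++
[5,10] |-12|>|8| out[5]=144 → l++
[6,10] |-8|<=|8| out[4]=64 → r--
[6,9] |-8|>|5| out[3]=64 → l++
[7,9] |-6|>|5| out[2]=36 → l++
[8,9] |-5|<=|5| out[1]=25 → r--
[8,8] |-5|<=|-5| out[0]=25 → r--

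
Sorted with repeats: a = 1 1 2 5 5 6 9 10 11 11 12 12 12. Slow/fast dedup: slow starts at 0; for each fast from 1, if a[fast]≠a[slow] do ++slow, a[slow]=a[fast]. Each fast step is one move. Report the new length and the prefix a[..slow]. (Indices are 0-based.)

length 8; prefix = [1, 2, 5, 6, 9, 10, 11, 12]

(s=0,f=1) a[fast]=1=a[slow] dup → fast++
(s=0,f=2) a[fast]=2≠a[slow]=1 write a[1]=2 → slow++,fast++
(s=1,f=3) a[fast]=5≠a[slow]=2 write a[2]=5 → slow++,fast++
(s=2,f=4) a[fast]=5=a[slow] dup → fast++
(s=2,f=5) a[fast]=6≠a[slow]=5 write a[3]=6 → slow++,fast++
(s=3,f=6) a[fast]=9≠a[slow]=6 write a[4]=9 → slow++,fast++
(s=4,f=7) a[fast]=10≠a[slow]=9 write a[5]=10 → slow++,fast++
(s=5,f=8) a[fast]=11≠a[slow]=10 write a[6]=11 → slow++,fast++
(s=6,f=9) a[fast]=11=a[slow] dup → fast++
(s=6,f=10) a[fast]=12≠a[slow]=11 write a[7]=12 → slow++,fast++
(s=7,f=11) a[fast]=12=a[slow] dup → fast++
(s=7,f=12) a[fast]=12=a[slow] dup → fast++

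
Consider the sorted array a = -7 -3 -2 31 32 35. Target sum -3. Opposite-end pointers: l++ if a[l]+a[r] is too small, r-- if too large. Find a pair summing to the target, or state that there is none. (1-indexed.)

no pair

l=1 r=6: -7+35=28 >-3, r--
l=1 r=5: -7+32=25 >-3, r--
l=1 r=4: -7+31=24 >-3, r--
l=1 r=3: -7+-2=-9 <-3, l++
l=2 r=3: -3+-2=-5 <-3, l++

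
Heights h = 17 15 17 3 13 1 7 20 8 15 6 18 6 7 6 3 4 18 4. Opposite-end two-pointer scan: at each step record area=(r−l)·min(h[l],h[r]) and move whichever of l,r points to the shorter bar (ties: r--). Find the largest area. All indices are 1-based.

max area = 289

l=1 r=19: min(17,4)*18=72 best=72 *, r--
l=1 r=18: min(17,18)*17=289 best=289 *, l++
l=2 r=18: min(15,18)*16=240 best=289, l++
l=3 r=18: min(17,18)*15=255 best=289, l++
l=4 r=18: min(3,18)*14=42 best=289, l++
l=5 r=18: min(13,18)*13=169 best=289, l++
l=6 r=18: min(1,18)*12=12 best=289, l++
l=7 r=18: min(7,18)*11=77 best=289, l++
l=8 r=18: min(20,18)*10=180 best=289, r--
l=8 r=17: min(20,4)*9=36 best=289, r--
l=8 r=16: min(20,3)*8=24 best=289, r--
l=8 r=15: min(20,6)*7=42 best=289, r--
l=8 r=14: min(20,7)*6=42 best=289, r--
l=8 r=13: min(20,6)*5=30 best=289, r--
l=8 r=12: min(20,18)*4=72 best=289, r--
l=8 r=11: min(20,6)*3=18 best=289, r--
l=8 r=10: min(20,15)*2=30 best=289, r--
l=8 r=9: min(20,8)*1=8 best=289, r--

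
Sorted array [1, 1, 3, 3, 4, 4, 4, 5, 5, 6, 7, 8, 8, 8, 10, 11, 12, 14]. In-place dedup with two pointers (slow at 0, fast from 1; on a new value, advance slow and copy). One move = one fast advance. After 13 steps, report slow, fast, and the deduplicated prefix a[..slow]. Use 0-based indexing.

slow=6, fast=14, prefix=[1, 3, 4, 5, 6, 7, 8]

(s=0,f=1) a[fast]=1=a[slow] dup → fast++
(s=0,f=2) a[fast]=3≠a[slow]=1 write a[1]=3 → slow++,fast++
(s=1,f=3) a[fast]=3=a[slow] dup → fast++
(s=1,f=4) a[fast]=4≠a[slow]=3 write a[2]=4 → slow++,fast++
(s=2,f=5) a[fast]=4=a[slow] dup → fast++
(s=2,f=6) a[fast]=4=a[slow] dup → fast++
(s=2,f=7) a[fast]=5≠a[slow]=4 write a[3]=5 → slow++,fast++
(s=3,f=8) a[fast]=5=a[slow] dup → fast++
(s=3,f=9) a[fast]=6≠a[slow]=5 write a[4]=6 → slow++,fast++
(s=4,f=10) a[fast]=7≠a[slow]=6 write a[5]=7 → slow++,fast++
(s=5,f=11) a[fast]=8≠a[slow]=7 write a[6]=8 → slow++,fast++
(s=6,f=12) a[fast]=8=a[slow] dup → fast++
(s=6,f=13) a[fast]=8=a[slow] dup → fast++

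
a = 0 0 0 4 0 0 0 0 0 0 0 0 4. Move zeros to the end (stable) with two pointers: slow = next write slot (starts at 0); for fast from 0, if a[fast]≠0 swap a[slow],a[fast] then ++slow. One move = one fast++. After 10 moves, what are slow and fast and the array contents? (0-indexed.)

slow=1, fast=10, a=[4, 0, 0, 0, 0, 0, 0, 0, 0, 0, 0, 0, 4]

(s=0,f=0) a[fast]=0 → fast++
(s=0,f=1) a[fast]=0 → fast++
(s=0,f=2) a[fast]=0 → fast++
(s=0,f=3) a[fast]=4≠0 swap→a[0]=4 → slow++,fast++
(s=1,f=4) a[fast]=0 → fast++
(s=1,f=5) a[fast]=0 → fast++
(s=1,f=6) a[fast]=0 → fast++
(s=1,f=7) a[fast]=0 → fast++
(s=1,f=8) a[fast]=0 → fast++
(s=1,f=9) a[fast]=0 → fast++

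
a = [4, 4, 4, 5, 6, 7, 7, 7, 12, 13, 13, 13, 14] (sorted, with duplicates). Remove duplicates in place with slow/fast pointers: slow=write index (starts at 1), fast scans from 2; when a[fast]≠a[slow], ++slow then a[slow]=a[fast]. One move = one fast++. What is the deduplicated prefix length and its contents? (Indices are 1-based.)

length 7; prefix = [4, 5, 6, 7, 12, 13, 14]

slow=1 fast=2: a[fast]=4=a[slow] dup, fast++
slow=1 fast=3: a[fast]=4=a[slow] dup, fast++
slow=1 fast=4: a[fast]=5≠a[slow]=4 write a[2]=5, slow++,fast++
slow=2 fast=5: a[fast]=6≠a[slow]=5 write a[3]=6, slow++,fast++
slow=3 fast=6: a[fast]=7≠a[slow]=6 write a[4]=7, slow++,fast++
slow=4 fast=7: a[fast]=7=a[slow] dup, fast++
slow=4 fast=8: a[fast]=7=a[slow] dup, fast++
slow=4 fast=9: a[fast]=12≠a[slow]=7 write a[5]=12, slow++,fast++
slow=5 fast=10: a[fast]=13≠a[slow]=12 write a[6]=13, slow++,fast++
slow=6 fast=11: a[fast]=13=a[slow] dup, fast++
slow=6 fast=12: a[fast]=13=a[slow] dup, fast++
slow=6 fast=13: a[fast]=14≠a[slow]=13 write a[7]=14, slow++,fast++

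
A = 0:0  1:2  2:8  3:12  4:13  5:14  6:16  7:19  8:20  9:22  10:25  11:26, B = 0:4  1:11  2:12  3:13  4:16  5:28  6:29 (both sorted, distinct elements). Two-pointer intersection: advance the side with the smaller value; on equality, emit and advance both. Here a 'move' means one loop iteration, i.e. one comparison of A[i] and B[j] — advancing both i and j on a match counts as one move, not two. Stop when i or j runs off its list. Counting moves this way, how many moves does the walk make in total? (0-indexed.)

14 moves

[i=0,j=0] 0<4 → i++
[i=1,j=0] 2<4 → i++
[i=2,j=0] 8>4 → j++
[i=2,j=1] 8<11 → i++
[i=3,j=1] 12>11 → j++
[i=3,j=2] 12==12 emit → i++,j++
[i=4,j=3] 13==13 emit → i++,j++
[i=5,j=4] 14<16 → i++
[i=6,j=4] 16==16 emit → i++,j++
[i=7,j=5] 19<28 → i++
[i=8,j=5] 20<28 → i++
[i=9,j=5] 22<28 → i++
[i=10,j=5] 25<28 → i++
[i=11,j=5] 26<28 → i++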